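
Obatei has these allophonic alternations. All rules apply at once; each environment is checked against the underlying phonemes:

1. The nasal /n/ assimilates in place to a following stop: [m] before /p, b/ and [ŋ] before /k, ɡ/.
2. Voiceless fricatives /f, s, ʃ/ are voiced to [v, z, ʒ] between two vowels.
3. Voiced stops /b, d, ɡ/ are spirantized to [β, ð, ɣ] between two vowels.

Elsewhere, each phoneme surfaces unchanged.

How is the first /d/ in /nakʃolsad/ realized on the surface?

[d]

/d/ (word-final) is in the target of rule 3 but the environment (between two vowels) is not met → [d].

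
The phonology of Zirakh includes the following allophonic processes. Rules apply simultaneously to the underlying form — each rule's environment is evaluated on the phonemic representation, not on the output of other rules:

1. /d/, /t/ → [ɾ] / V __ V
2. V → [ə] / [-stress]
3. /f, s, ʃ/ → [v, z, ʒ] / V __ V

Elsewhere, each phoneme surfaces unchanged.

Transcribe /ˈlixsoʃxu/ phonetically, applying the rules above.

[ˈlixsəʃxə]

/l/ — not in any rule's target class → [l].
/i/ (between /l/ and /x/): rule 2 targets it, but not in an unstressed syllable → unchanged [i].
/x/ (between /i/ and /s/) is unaffected → [x].
/s/ — between /x/ and /o/; rule 3 does not apply here → [s].
/o/ (between /s/ and /ʃ/) occurs in an unstressed syllable → [ə] by rule 2.
/ʃ/ (between /o/ and /x/): rule 3 targets it, but not between two vowels → unchanged [ʃ].
/x/ (between /ʃ/ and /u/): no rule targets it → [x].
/u/ (word-final): in an unstressed syllable, so rule 2 applies → [ə].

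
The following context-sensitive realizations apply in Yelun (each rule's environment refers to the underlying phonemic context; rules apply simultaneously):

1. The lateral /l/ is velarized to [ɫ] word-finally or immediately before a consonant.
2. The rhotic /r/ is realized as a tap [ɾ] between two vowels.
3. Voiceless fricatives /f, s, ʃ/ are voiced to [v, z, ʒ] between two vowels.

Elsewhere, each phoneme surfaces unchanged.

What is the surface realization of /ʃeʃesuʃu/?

/ʃ/ (word-initial): rule 3 targets it, but not between two vowels → unchanged [ʃ].
/e/ stays [e].
Rule 3 applies to /ʃ/ (between /e/ and /e/: between two vowels) → [ʒ].
/e/ (between /ʃ/ and /s/): no rule targets it → [e].
/s/ meets the environment for rule 3 (between two vowels) → [z].
/u/ — not in any rule's target class → [u].
/ʃ/ (between /u/ and /u/) occurs between two vowels → [ʒ] by rule 3.
/u/ stays [u].

[ʃeʒezuʒu]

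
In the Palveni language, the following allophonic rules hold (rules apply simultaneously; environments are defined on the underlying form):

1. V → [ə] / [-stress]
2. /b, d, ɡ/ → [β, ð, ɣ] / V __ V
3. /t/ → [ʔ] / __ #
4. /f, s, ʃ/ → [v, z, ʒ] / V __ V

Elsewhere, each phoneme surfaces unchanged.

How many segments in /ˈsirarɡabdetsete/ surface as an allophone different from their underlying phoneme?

5

Segments that undergo a rule: /a/ → [ə] (rule 1); /a/ → [ə] (rule 1); /e/ → [ə] (rule 1); /e/ → [ə] (rule 1); /e/ → [ə] (rule 1).
All other segments surface unchanged.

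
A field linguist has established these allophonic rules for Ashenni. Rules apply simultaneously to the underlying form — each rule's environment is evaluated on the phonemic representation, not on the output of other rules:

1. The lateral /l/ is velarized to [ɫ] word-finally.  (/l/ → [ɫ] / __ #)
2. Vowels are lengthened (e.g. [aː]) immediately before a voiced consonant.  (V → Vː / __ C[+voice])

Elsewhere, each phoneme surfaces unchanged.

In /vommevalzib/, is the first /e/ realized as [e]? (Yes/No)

No

/e/ meets the environment for rule 2 (before a voiced consonant) → [eː].
The actual realization is [eː], not [e].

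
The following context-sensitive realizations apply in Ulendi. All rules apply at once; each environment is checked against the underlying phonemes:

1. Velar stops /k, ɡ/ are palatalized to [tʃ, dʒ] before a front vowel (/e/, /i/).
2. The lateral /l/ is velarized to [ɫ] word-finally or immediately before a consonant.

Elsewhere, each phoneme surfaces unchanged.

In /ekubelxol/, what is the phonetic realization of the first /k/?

/k/ (between /e/ and /u/) is in the target of rule 1 but the environment (before a front vowel) is not met → [k].

[k]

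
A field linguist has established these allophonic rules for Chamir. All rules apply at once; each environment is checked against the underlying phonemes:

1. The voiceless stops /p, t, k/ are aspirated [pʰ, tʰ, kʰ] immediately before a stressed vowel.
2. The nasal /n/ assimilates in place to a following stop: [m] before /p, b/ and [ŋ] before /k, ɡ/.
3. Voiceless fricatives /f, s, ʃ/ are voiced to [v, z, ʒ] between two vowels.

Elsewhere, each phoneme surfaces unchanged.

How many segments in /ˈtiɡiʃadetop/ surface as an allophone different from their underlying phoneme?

Segments that undergo a rule: /t/ → [tʰ] (rule 1); /ʃ/ → [ʒ] (rule 3).
All other segments surface unchanged.

2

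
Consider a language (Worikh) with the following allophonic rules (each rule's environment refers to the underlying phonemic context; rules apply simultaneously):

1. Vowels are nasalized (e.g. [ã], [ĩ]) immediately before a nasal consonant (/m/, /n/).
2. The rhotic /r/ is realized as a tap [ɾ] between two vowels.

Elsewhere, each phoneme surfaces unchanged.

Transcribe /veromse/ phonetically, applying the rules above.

[veɾõmse]

/v/ (word-initial) is unaffected → [v].
/e/ (between /v/ and /r/) fails the environment for rule 1, so it stays [e].
/r/ (between /e/ and /o/): between two vowels, so rule 2 applies → [ɾ].
/o/ meets the environment for rule 1 (before a nasal consonant) → [õ].
/m/ stays [m].
/s/ (between /m/ and /e/) is unaffected → [s].
/e/ (word-final) fails the environment for rule 1, so it stays [e].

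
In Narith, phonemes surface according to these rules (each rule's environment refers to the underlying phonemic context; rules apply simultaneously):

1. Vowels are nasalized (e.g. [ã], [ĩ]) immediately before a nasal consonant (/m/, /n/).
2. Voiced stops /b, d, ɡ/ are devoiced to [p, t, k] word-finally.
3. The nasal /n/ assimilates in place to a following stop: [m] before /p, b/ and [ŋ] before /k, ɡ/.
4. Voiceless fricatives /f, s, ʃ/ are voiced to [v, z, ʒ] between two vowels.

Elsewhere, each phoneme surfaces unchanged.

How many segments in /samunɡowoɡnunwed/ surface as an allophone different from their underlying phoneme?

Segments that undergo a rule: /a/ → [ã] (rule 1); /u/ → [ũ] (rule 1); /n/ → [ŋ] (rule 3); /u/ → [ũ] (rule 1); /d/ → [t] (rule 2).
All other segments surface unchanged.

5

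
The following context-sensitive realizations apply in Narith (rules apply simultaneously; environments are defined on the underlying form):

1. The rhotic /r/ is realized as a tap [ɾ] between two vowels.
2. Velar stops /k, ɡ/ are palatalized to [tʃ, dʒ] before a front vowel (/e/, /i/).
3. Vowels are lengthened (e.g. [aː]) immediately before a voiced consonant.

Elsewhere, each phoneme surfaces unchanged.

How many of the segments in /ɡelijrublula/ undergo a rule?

5

Segments that undergo a rule: /ɡ/ → [dʒ] (rule 2); /e/ → [eː] (rule 3); /i/ → [iː] (rule 3); /u/ → [uː] (rule 3); /u/ → [uː] (rule 3).
All other segments surface unchanged.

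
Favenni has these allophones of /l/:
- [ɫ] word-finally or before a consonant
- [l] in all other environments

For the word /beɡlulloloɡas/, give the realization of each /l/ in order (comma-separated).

[l], [ɫ], [l], [l]

Occurrence 1 (position 4): no conditioning environment matches → elsewhere allophone [l].
Occurrence 2 (position 6): word-finally or before a consonant → [ɫ].
Occurrence 3 (position 7): no conditioning environment matches → elsewhere allophone [l].
Occurrence 4 (position 9): no conditioning environment matches → elsewhere allophone [l].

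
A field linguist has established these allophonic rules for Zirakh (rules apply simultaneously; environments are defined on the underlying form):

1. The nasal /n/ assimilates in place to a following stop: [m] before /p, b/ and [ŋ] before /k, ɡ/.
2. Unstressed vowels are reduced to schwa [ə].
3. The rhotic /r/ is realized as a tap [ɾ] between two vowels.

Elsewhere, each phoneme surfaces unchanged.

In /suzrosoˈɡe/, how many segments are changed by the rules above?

Segments that undergo a rule: /u/ → [ə] (rule 2); /o/ → [ə] (rule 2); /o/ → [ə] (rule 2).
All other segments surface unchanged.

3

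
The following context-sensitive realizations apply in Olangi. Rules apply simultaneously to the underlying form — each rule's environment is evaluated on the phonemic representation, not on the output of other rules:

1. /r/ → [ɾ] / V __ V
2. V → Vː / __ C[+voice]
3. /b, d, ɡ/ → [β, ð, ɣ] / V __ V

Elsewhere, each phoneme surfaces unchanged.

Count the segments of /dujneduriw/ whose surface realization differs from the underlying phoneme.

Segments that undergo a rule: /u/ → [uː] (rule 2); /e/ → [eː] (rule 2); /d/ → [ð] (rule 3); /u/ → [uː] (rule 2); /r/ → [ɾ] (rule 1); /i/ → [iː] (rule 2).
All other segments surface unchanged.

6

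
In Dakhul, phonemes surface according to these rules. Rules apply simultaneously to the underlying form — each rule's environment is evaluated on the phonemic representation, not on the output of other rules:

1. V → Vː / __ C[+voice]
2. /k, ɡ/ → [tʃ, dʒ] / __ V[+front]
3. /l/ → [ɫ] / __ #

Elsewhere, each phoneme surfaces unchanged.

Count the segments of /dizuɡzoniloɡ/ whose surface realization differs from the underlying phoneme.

5

Segments that undergo a rule: /i/ → [iː] (rule 1); /u/ → [uː] (rule 1); /o/ → [oː] (rule 1); /i/ → [iː] (rule 1); /o/ → [oː] (rule 1).
All other segments surface unchanged.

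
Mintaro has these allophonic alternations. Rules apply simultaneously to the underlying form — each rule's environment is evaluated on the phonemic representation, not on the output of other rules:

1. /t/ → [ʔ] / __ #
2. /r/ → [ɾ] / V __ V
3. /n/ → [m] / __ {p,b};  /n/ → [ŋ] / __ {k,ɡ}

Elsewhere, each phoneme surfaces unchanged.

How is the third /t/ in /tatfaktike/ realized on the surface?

/t/ (between /k/ and /i/) is in the target of rule 1 but the environment (word-finally) is not met → [t].

[t]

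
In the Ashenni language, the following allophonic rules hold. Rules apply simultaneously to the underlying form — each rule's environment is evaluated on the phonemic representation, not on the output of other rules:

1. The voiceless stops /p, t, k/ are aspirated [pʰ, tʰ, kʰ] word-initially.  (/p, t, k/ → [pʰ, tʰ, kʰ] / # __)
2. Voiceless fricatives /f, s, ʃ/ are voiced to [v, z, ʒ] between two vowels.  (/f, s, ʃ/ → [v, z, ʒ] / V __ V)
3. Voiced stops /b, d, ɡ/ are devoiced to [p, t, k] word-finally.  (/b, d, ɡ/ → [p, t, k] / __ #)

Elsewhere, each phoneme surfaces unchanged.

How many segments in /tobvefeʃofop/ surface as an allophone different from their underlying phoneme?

4

Segments that undergo a rule: /t/ → [tʰ] (rule 1); /f/ → [v] (rule 2); /ʃ/ → [ʒ] (rule 2); /f/ → [v] (rule 2).
All other segments surface unchanged.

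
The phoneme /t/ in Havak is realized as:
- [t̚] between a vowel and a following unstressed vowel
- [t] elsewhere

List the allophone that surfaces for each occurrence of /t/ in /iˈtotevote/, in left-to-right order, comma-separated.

Occurrence 1 (position 2): no conditioning environment matches → elsewhere allophone [t].
Occurrence 2 (position 4): between a vowel and a following unstressed vowel → [t̚].
Occurrence 3 (position 8): between a vowel and a following unstressed vowel → [t̚].

[t], [t̚], [t̚]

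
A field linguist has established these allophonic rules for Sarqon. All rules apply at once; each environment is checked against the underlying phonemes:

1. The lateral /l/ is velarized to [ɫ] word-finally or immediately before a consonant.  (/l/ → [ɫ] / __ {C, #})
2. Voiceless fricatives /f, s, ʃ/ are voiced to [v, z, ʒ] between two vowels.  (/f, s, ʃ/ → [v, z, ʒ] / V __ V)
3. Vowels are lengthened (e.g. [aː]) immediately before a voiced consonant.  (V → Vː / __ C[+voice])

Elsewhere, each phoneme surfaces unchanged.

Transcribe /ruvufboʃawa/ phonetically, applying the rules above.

[ruːvufboʒaːwa]

/u/ (between /r/ and /v/): before a voiced consonant, so rule 3 applies → [uː].
/u/ — between /v/ and /f/; rule 3 does not apply here → [u].
/f/ (between /u/ and /b/) is in the target of rule 2 but the environment (between two vowels) is not met → [f].
/o/ (between /b/ and /ʃ/) is in the target of rule 3 but the environment (before a voiced consonant) is not met → [o].
/ʃ/ (between /o/ and /a/) occurs between two vowels → [ʒ] by rule 2.
/a/ (between /ʃ/ and /w/): before a voiced consonant, so rule 3 applies → [aː].
/a/ (word-final) fails the environment for rule 3, so it stays [a].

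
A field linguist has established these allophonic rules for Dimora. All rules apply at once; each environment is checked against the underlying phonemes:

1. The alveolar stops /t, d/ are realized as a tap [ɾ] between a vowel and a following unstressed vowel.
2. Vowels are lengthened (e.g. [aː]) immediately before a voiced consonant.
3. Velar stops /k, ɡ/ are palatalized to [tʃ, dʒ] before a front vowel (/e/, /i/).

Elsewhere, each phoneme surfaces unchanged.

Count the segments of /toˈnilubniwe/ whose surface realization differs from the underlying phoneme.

4

Segments that undergo a rule: /o/ → [oː] (rule 2); /i/ → [iː] (rule 2); /u/ → [uː] (rule 2); /i/ → [iː] (rule 2).
All other segments surface unchanged.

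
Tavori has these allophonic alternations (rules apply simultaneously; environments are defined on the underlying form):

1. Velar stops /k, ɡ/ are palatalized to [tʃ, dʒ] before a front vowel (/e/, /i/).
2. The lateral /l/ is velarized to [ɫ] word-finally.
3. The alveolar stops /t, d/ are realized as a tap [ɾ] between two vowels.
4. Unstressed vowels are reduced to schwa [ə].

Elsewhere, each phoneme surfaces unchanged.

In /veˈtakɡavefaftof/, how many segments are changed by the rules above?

6

Segments that undergo a rule: /e/ → [ə] (rule 4); /t/ → [ɾ] (rule 3); /a/ → [ə] (rule 4); /e/ → [ə] (rule 4); /a/ → [ə] (rule 4); /o/ → [ə] (rule 4).
All other segments surface unchanged.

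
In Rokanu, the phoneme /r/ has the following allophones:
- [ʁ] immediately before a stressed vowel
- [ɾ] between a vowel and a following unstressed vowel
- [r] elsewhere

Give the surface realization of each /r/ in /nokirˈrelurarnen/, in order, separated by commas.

[r], [ʁ], [ɾ], [r]

Occurrence 1 (position 5): no conditioning environment matches → elsewhere allophone [r].
Occurrence 2 (position 6): immediately before a stressed vowel → [ʁ].
Occurrence 3 (position 10): between a vowel and a following unstressed vowel → [ɾ].
Occurrence 4 (position 12): no conditioning environment matches → elsewhere allophone [r].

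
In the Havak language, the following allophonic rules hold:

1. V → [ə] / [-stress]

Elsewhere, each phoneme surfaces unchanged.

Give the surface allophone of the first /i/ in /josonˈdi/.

[i]

/i/ (word-final): rule 1 targets it, but not in an unstressed syllable → unchanged [i].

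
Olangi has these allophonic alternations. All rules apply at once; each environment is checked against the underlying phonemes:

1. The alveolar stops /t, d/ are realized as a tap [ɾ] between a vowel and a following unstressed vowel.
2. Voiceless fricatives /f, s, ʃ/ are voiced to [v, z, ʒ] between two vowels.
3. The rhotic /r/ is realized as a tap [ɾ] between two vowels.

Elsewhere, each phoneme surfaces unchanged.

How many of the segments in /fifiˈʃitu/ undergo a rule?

Segments that undergo a rule: /f/ → [v] (rule 2); /ʃ/ → [ʒ] (rule 2); /t/ → [ɾ] (rule 1).
All other segments surface unchanged.

3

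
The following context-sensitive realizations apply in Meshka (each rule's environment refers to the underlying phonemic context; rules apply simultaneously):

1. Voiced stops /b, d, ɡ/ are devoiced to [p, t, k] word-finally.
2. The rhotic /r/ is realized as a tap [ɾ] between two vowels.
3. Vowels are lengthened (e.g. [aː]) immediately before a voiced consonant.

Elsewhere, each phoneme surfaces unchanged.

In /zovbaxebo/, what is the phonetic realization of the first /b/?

[b]

/b/ (between /v/ and /a/): rule 1 targets it, but not word-finally → unchanged [b].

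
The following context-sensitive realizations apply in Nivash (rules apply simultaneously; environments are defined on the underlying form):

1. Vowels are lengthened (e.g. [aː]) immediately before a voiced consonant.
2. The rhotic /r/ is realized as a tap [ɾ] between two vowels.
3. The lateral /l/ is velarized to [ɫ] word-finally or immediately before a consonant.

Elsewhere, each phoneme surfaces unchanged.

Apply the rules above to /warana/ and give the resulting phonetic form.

/w/ (word-initial): no rule targets it → [w].
Rule 1 applies to /a/ (between /w/ and /r/: before a voiced consonant) → [aː].
/r/ (between /a/ and /a/) occurs between two vowels → [ɾ] by rule 2.
/a/ meets the environment for rule 1 (before a voiced consonant) → [aː].
/n/ — not in any rule's target class → [n].
/a/ (word-final): rule 1 targets it, but not before a voiced consonant → unchanged [a].

[waːɾaːna]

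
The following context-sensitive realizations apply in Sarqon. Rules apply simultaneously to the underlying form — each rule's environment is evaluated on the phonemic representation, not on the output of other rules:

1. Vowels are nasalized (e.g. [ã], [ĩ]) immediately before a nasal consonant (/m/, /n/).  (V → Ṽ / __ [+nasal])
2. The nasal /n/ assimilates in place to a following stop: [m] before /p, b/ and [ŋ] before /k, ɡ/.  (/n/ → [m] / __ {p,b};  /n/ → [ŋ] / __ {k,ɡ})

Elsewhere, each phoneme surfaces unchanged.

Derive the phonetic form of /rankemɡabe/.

/r/ — not in any rule's target class → [r].
/a/ (between /r/ and /n/): before a nasal consonant, so rule 1 applies → [ã].
/n/ (between /a/ and /k/): before a labial or velar stop, so rule 2 applies → [ŋ].
/k/ (between /n/ and /e/): no rule targets it → [k].
Rule 1 applies to /e/ (between /k/ and /m/: before a nasal consonant) → [ẽ].
/m/ stays [m].
/ɡ/ (between /m/ and /a/): no rule targets it → [ɡ].
/a/ (between /ɡ/ and /b/) fails the environment for rule 1, so it stays [a].
/b/ stays [b].
/e/ (word-final) fails the environment for rule 1, so it stays [e].

[rãŋkẽmɡabe]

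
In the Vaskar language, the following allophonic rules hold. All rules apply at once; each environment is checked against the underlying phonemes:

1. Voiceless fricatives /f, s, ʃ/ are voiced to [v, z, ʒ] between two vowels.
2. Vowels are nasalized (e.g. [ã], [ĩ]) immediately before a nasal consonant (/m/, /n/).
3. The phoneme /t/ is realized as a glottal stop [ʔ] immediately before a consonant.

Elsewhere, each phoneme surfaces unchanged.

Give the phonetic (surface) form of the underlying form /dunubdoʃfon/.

[dũnubdoʃfõn]

/d/ stays [d].
Rule 2 applies to /u/ (between /d/ and /n/: before a nasal consonant) → [ũ].
/n/ (between /u/ and /u/) is unaffected → [n].
/u/ — between /n/ and /b/; rule 2 does not apply here → [u].
/b/ (between /u/ and /d/): no rule targets it → [b].
/d/ (between /b/ and /o/): no rule targets it → [d].
/o/ (between /d/ and /ʃ/) is in the target of rule 2 but the environment (before a nasal consonant) is not met → [o].
/ʃ/ (between /o/ and /f/) fails the environment for rule 1, so it stays [ʃ].
/f/ (between /ʃ/ and /o/): rule 1 targets it, but not between two vowels → unchanged [f].
/o/ — between /f/ and /n/, before a nasal consonant — surfaces as [õ] (rule 2).
/n/ (word-final): no rule targets it → [n].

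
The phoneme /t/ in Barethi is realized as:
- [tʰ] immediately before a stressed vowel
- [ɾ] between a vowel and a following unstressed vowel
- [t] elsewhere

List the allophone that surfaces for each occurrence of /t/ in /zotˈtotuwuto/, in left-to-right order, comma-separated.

[t], [tʰ], [ɾ], [ɾ]

Occurrence 1 (position 3): no conditioning environment matches → elsewhere allophone [t].
Occurrence 2 (position 4): immediately before a stressed vowel → [tʰ].
Occurrence 3 (position 6): between a vowel and an unstressed vowel → [ɾ].
Occurrence 4 (position 10): between a vowel and an unstressed vowel → [ɾ].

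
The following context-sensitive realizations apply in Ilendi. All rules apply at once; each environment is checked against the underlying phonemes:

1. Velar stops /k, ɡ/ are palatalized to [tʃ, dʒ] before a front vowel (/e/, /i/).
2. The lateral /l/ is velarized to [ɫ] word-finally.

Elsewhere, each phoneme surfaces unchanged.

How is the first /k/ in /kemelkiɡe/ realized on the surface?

[tʃ]

/k/ (word-initial): before a front vowel, so rule 1 applies → [tʃ].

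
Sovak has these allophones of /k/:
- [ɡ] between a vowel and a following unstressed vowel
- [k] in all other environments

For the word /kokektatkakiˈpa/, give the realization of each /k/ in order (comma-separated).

[k], [ɡ], [k], [k], [ɡ]

Occurrence 1 (position 1): no conditioning environment matches → elsewhere allophone [k].
Occurrence 2 (position 3): between a vowel and a following unstressed vowel → [ɡ].
Occurrence 3 (position 5): no conditioning environment matches → elsewhere allophone [k].
Occurrence 4 (position 9): no conditioning environment matches → elsewhere allophone [k].
Occurrence 5 (position 11): between a vowel and a following unstressed vowel → [ɡ].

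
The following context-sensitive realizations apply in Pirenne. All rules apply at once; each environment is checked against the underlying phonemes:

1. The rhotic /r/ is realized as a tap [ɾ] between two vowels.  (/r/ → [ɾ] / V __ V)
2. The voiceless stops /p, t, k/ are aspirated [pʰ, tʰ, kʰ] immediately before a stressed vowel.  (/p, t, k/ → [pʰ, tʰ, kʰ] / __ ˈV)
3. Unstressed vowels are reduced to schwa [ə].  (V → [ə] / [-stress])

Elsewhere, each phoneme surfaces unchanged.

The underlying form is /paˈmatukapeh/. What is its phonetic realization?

[pəˈmatəkəpəh]

/p/ (word-initial) is in the target of rule 2 but the environment (immediately before a stressed vowel) is not met → [p].
/a/ (between /p/ and /m/): in an unstressed syllable, so rule 3 applies → [ə].
/m/ stays [m].
/a/ (between /m/ and /t/) fails the environment for rule 3, so it stays [a].
/t/ (between /a/ and /u/) is in the target of rule 2 but the environment (immediately before a stressed vowel) is not met → [t].
/u/ meets the environment for rule 3 (in an unstressed syllable) → [ə].
/k/ (between /u/ and /a/): rule 2 targets it, but not immediately before a stressed vowel → unchanged [k].
/a/ — between /k/ and /p/, in an unstressed syllable — surfaces as [ə] (rule 3).
/p/ — between /a/ and /e/; rule 2 does not apply here → [p].
Rule 3 applies to /e/ (between /p/ and /h/: in an unstressed syllable) → [ə].
/h/ (word-final) is unaffected → [h].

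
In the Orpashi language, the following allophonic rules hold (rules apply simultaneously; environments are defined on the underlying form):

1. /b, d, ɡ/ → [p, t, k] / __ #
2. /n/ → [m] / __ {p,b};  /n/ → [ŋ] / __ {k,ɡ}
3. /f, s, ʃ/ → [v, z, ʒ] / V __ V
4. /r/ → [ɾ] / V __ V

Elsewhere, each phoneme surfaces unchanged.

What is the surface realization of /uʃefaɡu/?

/u/ (word-initial) is unaffected → [u].
/ʃ/ — between /u/ and /e/, between two vowels — surfaces as [ʒ] (rule 3).
/e/ stays [e].
Rule 3 applies to /f/ (between /e/ and /a/: between two vowels) → [v].
/a/ stays [a].
/ɡ/ (between /a/ and /u/) is in the target of rule 1 but the environment (word-finally) is not met → [ɡ].
/u/ stays [u].

[uʒevaɡu]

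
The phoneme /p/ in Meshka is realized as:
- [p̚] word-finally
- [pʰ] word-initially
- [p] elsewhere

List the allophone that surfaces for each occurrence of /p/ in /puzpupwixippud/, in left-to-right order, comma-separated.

Occurrence 1 (position 1): word-initially → [pʰ].
Occurrence 2 (position 4): no conditioning environment matches → elsewhere allophone [p].
Occurrence 3 (position 6): no conditioning environment matches → elsewhere allophone [p].
Occurrence 4 (position 11): no conditioning environment matches → elsewhere allophone [p].
Occurrence 5 (position 12): no conditioning environment matches → elsewhere allophone [p].

[pʰ], [p], [p], [p], [p]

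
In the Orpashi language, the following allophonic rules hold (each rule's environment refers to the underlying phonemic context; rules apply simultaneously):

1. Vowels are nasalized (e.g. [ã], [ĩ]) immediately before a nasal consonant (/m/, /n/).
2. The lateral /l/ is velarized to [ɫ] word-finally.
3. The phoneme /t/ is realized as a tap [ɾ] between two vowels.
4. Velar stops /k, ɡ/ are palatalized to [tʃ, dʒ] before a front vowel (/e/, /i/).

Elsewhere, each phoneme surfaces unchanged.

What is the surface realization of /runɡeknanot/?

[rũndʒeknãnot]

/r/ (word-initial) is unaffected → [r].
/u/ (between /r/ and /n/) occurs before a nasal consonant → [ũ] by rule 1.
/n/ (between /u/ and /ɡ/) is unaffected → [n].
Rule 4 applies to /ɡ/ (between /n/ and /e/: before a front vowel) → [dʒ].
/e/ (between /ɡ/ and /k/) fails the environment for rule 1, so it stays [e].
/k/ (between /e/ and /n/) is in the target of rule 4 but the environment (before a front vowel) is not met → [k].
/n/ stays [n].
/a/ (between /n/ and /n/): before a nasal consonant, so rule 1 applies → [ã].
/n/ (between /a/ and /o/): no rule targets it → [n].
/o/ — between /n/ and /t/; rule 1 does not apply here → [o].
/t/ (word-final): rule 3 targets it, but not between two vowels → unchanged [t].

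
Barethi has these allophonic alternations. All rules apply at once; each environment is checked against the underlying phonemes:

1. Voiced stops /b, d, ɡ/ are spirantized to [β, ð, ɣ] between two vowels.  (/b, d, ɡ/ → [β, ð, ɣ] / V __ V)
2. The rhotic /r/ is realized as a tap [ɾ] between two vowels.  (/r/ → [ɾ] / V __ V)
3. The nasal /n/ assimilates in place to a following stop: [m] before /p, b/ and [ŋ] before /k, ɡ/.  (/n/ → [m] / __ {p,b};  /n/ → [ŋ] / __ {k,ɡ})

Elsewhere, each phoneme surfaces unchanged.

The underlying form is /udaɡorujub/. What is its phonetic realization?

[uðaɣoɾujub]

Rule 1 applies to /d/ (between /u/ and /a/: between two vowels) → [ð].
/ɡ/ (between /a/ and /o/) occurs between two vowels → [ɣ] by rule 1.
/r/ — between /o/ and /u/, between two vowels — surfaces as [ɾ] (rule 2).
/b/ (word-final) fails the environment for rule 1, so it stays [b].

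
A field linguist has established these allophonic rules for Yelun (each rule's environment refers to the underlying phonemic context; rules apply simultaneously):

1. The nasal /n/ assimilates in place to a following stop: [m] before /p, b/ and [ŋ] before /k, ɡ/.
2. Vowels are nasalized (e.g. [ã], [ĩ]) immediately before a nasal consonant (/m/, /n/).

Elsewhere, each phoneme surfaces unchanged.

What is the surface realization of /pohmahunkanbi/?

/p/ — not in any rule's target class → [p].
/o/ (between /p/ and /h/) fails the environment for rule 2, so it stays [o].
/h/ (between /o/ and /m/) is unaffected → [h].
/m/ (between /h/ and /a/) is unaffected → [m].
/a/ (between /m/ and /h/) is in the target of rule 2 but the environment (before a nasal consonant) is not met → [a].
/h/ (between /a/ and /u/): no rule targets it → [h].
/u/ (between /h/ and /n/) occurs before a nasal consonant → [ũ] by rule 2.
/n/ (between /u/ and /k/): before a labial or velar stop, so rule 1 applies → [ŋ].
/k/ — not in any rule's target class → [k].
/a/ — between /k/ and /n/, before a nasal consonant — surfaces as [ã] (rule 2).
/n/ meets the environment for rule 1 (before a labial or velar stop) → [m].
/b/ stays [b].
/i/ (word-final) is in the target of rule 2 but the environment (before a nasal consonant) is not met → [i].

[pohmahũŋkãmbi]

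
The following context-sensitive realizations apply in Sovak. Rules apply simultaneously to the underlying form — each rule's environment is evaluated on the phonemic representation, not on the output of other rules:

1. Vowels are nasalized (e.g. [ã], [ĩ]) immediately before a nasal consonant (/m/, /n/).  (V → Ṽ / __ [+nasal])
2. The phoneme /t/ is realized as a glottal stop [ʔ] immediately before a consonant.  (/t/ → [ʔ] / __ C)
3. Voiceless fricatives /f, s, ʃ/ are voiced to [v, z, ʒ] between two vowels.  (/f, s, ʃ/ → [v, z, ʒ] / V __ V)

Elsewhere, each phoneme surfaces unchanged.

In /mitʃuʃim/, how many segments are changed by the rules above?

3

Segments that undergo a rule: /t/ → [ʔ] (rule 2); /ʃ/ → [ʒ] (rule 3); /i/ → [ĩ] (rule 1).
All other segments surface unchanged.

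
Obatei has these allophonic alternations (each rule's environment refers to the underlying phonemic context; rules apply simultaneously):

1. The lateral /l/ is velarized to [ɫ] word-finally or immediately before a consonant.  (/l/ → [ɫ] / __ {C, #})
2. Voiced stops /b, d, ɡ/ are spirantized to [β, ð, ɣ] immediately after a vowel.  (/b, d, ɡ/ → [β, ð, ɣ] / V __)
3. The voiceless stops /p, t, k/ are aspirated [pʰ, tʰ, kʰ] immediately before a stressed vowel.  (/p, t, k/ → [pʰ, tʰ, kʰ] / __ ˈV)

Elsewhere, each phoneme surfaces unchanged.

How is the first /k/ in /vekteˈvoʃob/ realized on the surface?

/k/ (between /e/ and /t/) is in the target of rule 3 but the environment (immediately before a stressed vowel) is not met → [k].

[k]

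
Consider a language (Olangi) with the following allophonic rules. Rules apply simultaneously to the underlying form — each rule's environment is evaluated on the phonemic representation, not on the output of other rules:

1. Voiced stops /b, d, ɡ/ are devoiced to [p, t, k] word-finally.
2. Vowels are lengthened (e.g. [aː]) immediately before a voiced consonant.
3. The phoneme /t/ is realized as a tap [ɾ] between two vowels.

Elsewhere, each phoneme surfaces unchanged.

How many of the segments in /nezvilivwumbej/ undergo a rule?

5

Segments that undergo a rule: /e/ → [eː] (rule 2); /i/ → [iː] (rule 2); /i/ → [iː] (rule 2); /u/ → [uː] (rule 2); /e/ → [eː] (rule 2).
All other segments surface unchanged.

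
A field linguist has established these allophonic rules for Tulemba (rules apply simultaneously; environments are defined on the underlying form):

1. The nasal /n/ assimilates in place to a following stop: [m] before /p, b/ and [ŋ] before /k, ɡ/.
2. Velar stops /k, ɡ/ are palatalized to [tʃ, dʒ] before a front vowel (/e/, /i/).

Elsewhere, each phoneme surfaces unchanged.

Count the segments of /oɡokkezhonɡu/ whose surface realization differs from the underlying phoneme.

2

Segments that undergo a rule: /k/ → [tʃ] (rule 2); /n/ → [ŋ] (rule 1).
All other segments surface unchanged.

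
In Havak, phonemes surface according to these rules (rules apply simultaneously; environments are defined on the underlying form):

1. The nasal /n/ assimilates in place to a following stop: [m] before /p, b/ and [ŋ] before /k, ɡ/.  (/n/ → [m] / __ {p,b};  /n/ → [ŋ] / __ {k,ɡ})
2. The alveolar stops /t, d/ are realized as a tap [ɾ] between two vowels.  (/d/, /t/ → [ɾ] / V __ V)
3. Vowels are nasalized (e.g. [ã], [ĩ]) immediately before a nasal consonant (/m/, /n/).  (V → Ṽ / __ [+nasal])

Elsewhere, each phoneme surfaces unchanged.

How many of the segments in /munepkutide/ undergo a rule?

3

Segments that undergo a rule: /u/ → [ũ] (rule 3); /t/ → [ɾ] (rule 2); /d/ → [ɾ] (rule 2).
All other segments surface unchanged.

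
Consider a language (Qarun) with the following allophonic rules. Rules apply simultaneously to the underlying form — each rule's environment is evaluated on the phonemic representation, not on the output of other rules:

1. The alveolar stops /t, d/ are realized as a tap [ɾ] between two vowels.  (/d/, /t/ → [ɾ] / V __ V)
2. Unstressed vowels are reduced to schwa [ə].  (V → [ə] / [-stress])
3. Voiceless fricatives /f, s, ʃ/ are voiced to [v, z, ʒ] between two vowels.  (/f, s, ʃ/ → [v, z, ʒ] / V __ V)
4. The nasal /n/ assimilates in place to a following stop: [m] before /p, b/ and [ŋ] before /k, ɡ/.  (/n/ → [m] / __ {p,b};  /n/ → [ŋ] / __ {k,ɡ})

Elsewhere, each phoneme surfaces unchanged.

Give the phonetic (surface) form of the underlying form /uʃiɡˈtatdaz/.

[əʒəɡˈtatdəz]

Rule 2 applies to /u/ (word-initial: in an unstressed syllable) → [ə].
/ʃ/ meets the environment for rule 3 (between two vowels) → [ʒ].
/i/ — between /ʃ/ and /ɡ/, in an unstressed syllable — surfaces as [ə] (rule 2).
/ɡ/ (between /i/ and /t/): no rule targets it → [ɡ].
/t/ (between /ɡ/ and /a/): rule 1 targets it, but not between two vowels → unchanged [t].
/a/ (between /t/ and /t/) is in the target of rule 2 but the environment (in an unstressed syllable) is not met → [a].
/t/ (between /a/ and /d/) is in the target of rule 1 but the environment (between two vowels) is not met → [t].
/d/ (between /t/ and /a/): rule 1 targets it, but not between two vowels → unchanged [d].
/a/ — between /d/ and /z/, in an unstressed syllable — surfaces as [ə] (rule 2).
/z/ stays [z].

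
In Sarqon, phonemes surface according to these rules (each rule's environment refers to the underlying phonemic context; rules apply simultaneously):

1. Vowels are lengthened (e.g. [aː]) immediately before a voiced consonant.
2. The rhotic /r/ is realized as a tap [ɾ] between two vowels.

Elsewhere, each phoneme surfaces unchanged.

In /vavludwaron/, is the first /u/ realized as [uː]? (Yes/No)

/u/ — between /l/ and /d/, before a voiced consonant — surfaces as [uː] (rule 1).
The actual realization is [uː], which matches [uː].

Yes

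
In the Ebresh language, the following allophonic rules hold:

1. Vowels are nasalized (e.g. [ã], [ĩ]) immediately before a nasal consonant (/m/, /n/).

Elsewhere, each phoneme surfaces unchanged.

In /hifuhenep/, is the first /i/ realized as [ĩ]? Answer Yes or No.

No

/i/ (between /h/ and /f/) fails the environment for rule 1, so it stays [i].
The actual realization is [i], not [ĩ].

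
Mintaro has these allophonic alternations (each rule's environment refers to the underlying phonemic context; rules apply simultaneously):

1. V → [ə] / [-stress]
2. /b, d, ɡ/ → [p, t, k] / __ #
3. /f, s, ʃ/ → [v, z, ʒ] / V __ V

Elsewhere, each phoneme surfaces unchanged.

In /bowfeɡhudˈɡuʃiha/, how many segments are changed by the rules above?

6

Segments that undergo a rule: /o/ → [ə] (rule 1); /e/ → [ə] (rule 1); /u/ → [ə] (rule 1); /ʃ/ → [ʒ] (rule 3); /i/ → [ə] (rule 1); /a/ → [ə] (rule 1).
All other segments surface unchanged.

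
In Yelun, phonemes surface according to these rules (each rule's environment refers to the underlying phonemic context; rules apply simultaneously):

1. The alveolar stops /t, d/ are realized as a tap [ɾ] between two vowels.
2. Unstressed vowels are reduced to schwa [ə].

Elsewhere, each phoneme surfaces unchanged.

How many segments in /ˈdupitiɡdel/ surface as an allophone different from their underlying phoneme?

4

Segments that undergo a rule: /i/ → [ə] (rule 2); /t/ → [ɾ] (rule 1); /i/ → [ə] (rule 2); /e/ → [ə] (rule 2).
All other segments surface unchanged.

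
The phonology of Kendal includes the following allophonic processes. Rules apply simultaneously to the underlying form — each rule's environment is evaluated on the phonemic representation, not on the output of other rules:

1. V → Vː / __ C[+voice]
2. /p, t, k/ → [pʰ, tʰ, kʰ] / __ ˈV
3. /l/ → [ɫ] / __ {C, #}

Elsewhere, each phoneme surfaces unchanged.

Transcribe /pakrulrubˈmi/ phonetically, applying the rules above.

[pakruːɫruːbˈmi]

/p/ — word-initial; rule 2 does not apply here → [p].
/a/ — between /p/ and /k/; rule 1 does not apply here → [a].
/k/ — between /a/ and /r/; rule 2 does not apply here → [k].
/u/ (between /r/ and /l/): before a voiced consonant, so rule 1 applies → [uː].
/l/ — between /u/ and /r/, word-finally or immediately before a consonant — surfaces as [ɫ] (rule 3).
/u/ (between /r/ and /b/): before a voiced consonant, so rule 1 applies → [uː].
/i/ (word-final) fails the environment for rule 1, so it stays [i].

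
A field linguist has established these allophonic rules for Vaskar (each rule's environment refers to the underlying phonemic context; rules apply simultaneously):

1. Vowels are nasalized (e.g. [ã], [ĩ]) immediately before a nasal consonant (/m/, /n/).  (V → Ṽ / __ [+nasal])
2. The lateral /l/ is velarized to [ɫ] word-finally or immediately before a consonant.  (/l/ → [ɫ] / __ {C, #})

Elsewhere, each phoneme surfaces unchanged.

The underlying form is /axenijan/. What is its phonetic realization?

/a/ (word-initial) fails the environment for rule 1, so it stays [a].
/x/ stays [x].
Rule 1 applies to /e/ (between /x/ and /n/: before a nasal consonant) → [ẽ].
/n/ (between /e/ and /i/) is unaffected → [n].
/i/ (between /n/ and /j/): rule 1 targets it, but not before a nasal consonant → unchanged [i].
/j/ stays [j].
/a/ (between /j/ and /n/) occurs before a nasal consonant → [ã] by rule 1.
/n/ (word-final): no rule targets it → [n].

[axẽnijãn]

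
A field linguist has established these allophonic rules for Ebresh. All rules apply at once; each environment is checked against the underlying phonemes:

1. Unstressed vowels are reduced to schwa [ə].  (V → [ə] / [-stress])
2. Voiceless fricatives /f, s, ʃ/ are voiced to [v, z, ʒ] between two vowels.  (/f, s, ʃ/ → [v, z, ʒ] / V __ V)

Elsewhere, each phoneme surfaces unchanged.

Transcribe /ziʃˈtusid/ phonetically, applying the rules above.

/z/ stays [z].
Rule 1 applies to /i/ (between /z/ and /ʃ/: in an unstressed syllable) → [ə].
/ʃ/ (between /i/ and /t/) fails the environment for rule 2, so it stays [ʃ].
/t/ — not in any rule's target class → [t].
/u/ (between /t/ and /s/) fails the environment for rule 1, so it stays [u].
Rule 2 applies to /s/ (between /u/ and /i/: between two vowels) → [z].
Rule 1 applies to /i/ (between /s/ and /d/: in an unstressed syllable) → [ə].
/d/ (word-final) is unaffected → [d].

[zəʃˈtuzəd]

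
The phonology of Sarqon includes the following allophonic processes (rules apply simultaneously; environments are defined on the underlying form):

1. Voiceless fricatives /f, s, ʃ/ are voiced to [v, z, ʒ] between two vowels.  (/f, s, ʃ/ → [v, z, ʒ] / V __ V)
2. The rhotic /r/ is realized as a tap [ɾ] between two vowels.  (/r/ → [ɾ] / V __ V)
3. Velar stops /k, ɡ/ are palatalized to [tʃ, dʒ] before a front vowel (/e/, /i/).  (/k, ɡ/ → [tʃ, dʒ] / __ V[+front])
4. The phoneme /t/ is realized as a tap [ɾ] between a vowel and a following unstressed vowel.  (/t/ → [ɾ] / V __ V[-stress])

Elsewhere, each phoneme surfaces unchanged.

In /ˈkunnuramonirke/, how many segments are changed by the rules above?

Segments that undergo a rule: /r/ → [ɾ] (rule 2); /k/ → [tʃ] (rule 3).
All other segments surface unchanged.

2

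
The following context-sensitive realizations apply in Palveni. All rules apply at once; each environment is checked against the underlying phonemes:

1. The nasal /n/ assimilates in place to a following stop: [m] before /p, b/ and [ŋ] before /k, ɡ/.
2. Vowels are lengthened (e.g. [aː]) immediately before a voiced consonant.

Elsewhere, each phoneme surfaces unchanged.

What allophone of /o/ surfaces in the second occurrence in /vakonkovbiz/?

/o/ — between /k/ and /v/, before a voiced consonant — surfaces as [oː] (rule 2).

[oː]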